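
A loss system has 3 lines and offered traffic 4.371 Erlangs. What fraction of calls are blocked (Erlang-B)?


B(c,a) = (a^c/c!) / Σ_{k=0}^{c} a^k/k!
a^3/3! = 13.918459
Σ terms (k=0..3): 1.00000 + 4.37100 + 9.55282 + 13.91846 = 28.842280
B = 13.918459/28.842280 = 0.482571

Final: 0.482571


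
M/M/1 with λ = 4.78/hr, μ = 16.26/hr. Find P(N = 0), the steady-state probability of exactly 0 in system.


ρ = 4.78/16.26 = 0.2940
P_n = (1−ρ)·ρ^n = (1 − 0.2940)·0.2940^0 = 0.7060·1.000000 = 0.706027

Final: 0.706027


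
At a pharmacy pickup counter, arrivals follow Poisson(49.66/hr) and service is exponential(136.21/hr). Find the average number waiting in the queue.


ρ = 49.66/136.21 = 0.3646
Lq = ρ²/(1−ρ) = 0.1329/0.6354 = 0.2092

Final: 0.2092


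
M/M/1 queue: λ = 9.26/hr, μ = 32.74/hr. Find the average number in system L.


ρ = λ/μ = 9.26/32.74 = 0.2828
L = ρ/(1−ρ) = 0.2828/(1 − 0.2828) = 0.2828/0.7172 = 0.3944

Final: 0.3944


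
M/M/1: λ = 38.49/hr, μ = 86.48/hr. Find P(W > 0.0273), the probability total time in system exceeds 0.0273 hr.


W ~ Exponential(μ−λ) for M/M/1.
μ − λ = 86.48 − 38.49 = 47.9900
P(W > t) = e^{−(μ−λ)t} = e^{−1.3101} = 0.269786

Final: 0.269786


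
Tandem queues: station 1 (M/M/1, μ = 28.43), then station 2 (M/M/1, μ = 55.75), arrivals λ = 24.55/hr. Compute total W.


Each node sees arrival rate λ = 24.55/hr (tandem ⇒ throughput preserved).
W₁ = 1/(μ₁−λ) = 1/(28.43−24.55) = 0.25773 hr
W₂ = 1/(μ₂−λ) = 1/(55.75−24.55) = 0.03205 hr
W_total = W₁ + W₂ = 0.25773 + 0.03205 = 0.28978 hr

Final: 0.28978 hr


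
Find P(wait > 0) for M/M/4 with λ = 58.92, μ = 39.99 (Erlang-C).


a = λ/μ = 1.4734; ρ = a/4 = 0.3683
P₀ = 0.227134 (from M/M/c formula)
C(c,a) = [a^c/(c!(1−ρ))]·P₀ = [4.71243/(24·0.6317)]·0.227134
= 0.31085·0.227134 = 0.070605

Final: 0.070605


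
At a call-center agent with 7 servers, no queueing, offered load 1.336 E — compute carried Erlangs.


B(7,1.336) = 0.0003963 (Erlang-B)
Carried load = a(1 − B) = 1.336·(1 − 0.0003963) = 1.336·0.999604 = 1.3355 E

Final: 1.3355 Erlangs


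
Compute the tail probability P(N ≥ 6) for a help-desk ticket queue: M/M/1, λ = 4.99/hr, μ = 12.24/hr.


ρ = 4.99/12.24 = 0.4077
P(N ≥ n) = ρ^n = 0.4077^6 = 0.004591

Final: 0.004591


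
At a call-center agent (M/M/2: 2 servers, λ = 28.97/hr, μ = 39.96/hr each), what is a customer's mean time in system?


a = 0.7250; ρ = 0.3625; P₀ = 0.467903
Lq = P₀·a^c·ρ/(c!(1−ρ)²) = 0.10967
Wq = Lq/λ = 0.10967/28.97 = 0.003786 hr
W = Wq + 1/μ = 0.003786 + 0.02503 = 0.02881 hr

Final: 0.02881 hr


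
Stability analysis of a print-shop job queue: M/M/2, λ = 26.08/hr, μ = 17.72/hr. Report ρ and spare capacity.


Total capacity cμ = 2·17.72 = 35.44/hr
ρ = λ/(cμ) = 26.08/35.44 = 0.7359
Stable ⇔ ρ < 1: YES
Spare capacity = cμ − λ = 35.44 − 26.08 = 9.36/hr

Final: ρ = 0.7359; stable; margin = 9.36/hr


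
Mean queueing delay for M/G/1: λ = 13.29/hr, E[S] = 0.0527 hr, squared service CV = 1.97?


ρ = λ·E[S] = 13.29·0.0527 = 0.7004
E[S²] = E[S]²(1+C_s²) = 0.0527²·(1+1.97) = 0.008249
Wq = λ·E[S²]/(2(1−ρ)) = 13.29·0.008249/(2·0.2996) = 0.18294 hr

Final: 0.18294 hr


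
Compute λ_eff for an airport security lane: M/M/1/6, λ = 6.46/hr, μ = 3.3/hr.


ρ = 1.9576; P_K = (1−ρ)ρ^6/(1−ρ^7) = 0.493645
λ_eff = λ(1 − P_K) = 6.46·(1 − 0.493645) = 6.46·0.506355 = 3.2711 /hr

Final: 3.2711 /hr


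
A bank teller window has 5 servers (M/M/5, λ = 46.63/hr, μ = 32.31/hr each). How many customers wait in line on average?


a = λ/μ = 1.4432; ρ = a/5 = 0.2886
P₀ = 0.235864
Lq = P₀·a^c·ρ / (c!·(1−ρ)²) = 0.235864·6.26098·0.2886/(120·0.50603)
= 0.007019

Final: 0.007019


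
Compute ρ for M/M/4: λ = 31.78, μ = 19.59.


ρ = λ/(cμ) = 31.78/(4·19.59) = 31.78/78.36 = 0.4056

Final: 0.4056


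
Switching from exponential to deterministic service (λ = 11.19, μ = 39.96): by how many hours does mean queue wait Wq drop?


ρ = 11.19/39.96 = 0.2800
Wq(M/M/1) = ρ/(μ−λ) = 0.2800/28.77 = 0.009733 hr
Wq(M/D/1) = ρ/(2(μ−λ)) = 0.004867 hr
Savings = 0.009733 − 0.004867 = 0.004867 hr

Final: 0.004867 hr


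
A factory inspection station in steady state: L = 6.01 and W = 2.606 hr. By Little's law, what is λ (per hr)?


λ = L/W = 6.01/2.606 = 2.3062 /hr

Final: 2.3062 /hr


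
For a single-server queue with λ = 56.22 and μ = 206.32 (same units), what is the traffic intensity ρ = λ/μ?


ρ = λ/μ = 56.22/206.32 = 0.2725

Final: 0.2725


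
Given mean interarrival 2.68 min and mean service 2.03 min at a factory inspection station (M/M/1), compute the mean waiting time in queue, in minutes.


λ = 60/2.68 = 22.3881 /hr
μ = 60/2.03 = 29.5567 /hr
ρ = λ/μ = 22.3881/29.5567 = 0.7575
Wq = ρ/(μ−λ) = 0.7575/(29.5567−22.3881) = 0.10566 hr
In minutes: 0.10566·60 = 6.340 min

Final: 6.340 min


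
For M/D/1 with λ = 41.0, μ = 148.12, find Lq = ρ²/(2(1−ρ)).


ρ = 41.0/148.12 = 0.2768
M/D/1: Lq = ρ²/(2(1−ρ)) = 0.07662/(2·0.7232) = 0.05297

Final: 0.05297


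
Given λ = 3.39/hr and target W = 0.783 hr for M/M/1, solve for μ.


W = 1/(μ−λ) ⇒ μ − λ = 1/W = 1/0.783 = 1.2771
μ = λ + 1/W = 3.39 + 1.2771 = 4.6671 per hr

Final: 4.6671 /hr


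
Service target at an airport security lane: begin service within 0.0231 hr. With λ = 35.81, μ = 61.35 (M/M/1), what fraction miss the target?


ρ = 35.81/61.35 = 0.5837
P(Wq > t) = ρ·e^{−(μ−λ)t} = 0.5837·e^{−0.5900}
= 0.5837·0.554342 = 0.323569

Final: 0.323569


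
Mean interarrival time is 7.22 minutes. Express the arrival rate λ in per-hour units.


λ = 1/(interarrival time) in consistent units.
1 hour = 60 min, so λ = 60/7.22 = 8.3102 per hour

Final: 8.3102 /hr


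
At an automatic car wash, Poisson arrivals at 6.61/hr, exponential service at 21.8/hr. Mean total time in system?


W = 1/(μ−λ) = 1/(21.8 − 6.61) = 1/15.19 = 0.06583 hr

Final: 0.06583 hr


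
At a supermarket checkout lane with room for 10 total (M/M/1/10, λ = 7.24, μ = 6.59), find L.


ρ = 7.24/6.59 = 1.0986
L = ρ[1 − (K+1)ρ^K + Kρ^(K+1)] / [(1−ρ)(1−ρ^(K+1))]
Numerator: 1.0986·(1 − 11·2.561719 + 10·2.814393) = 1.060198
Denominator: (-0.09863)·(-1.814393) = 0.178961
L = 1.060198/0.178961 = 5.9242

Final: 5.9242


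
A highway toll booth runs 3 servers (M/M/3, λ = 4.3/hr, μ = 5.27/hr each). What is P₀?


a = λ/μ = 4.3/5.27 = 0.8159; ρ = a/c = 0.2720
Σ_{k=0}^{2} a^k/k! (terms k=0..2) = 1.00000 + 0.81594 + 0.33288 = 2.14882
Tail: a^3/(3!(1−ρ)) = 0.54322/(6·0.7280) = 0.12436
P₀ = 1/(2.14882 + 0.12436) = 1/2.27318 = 0.439913

Final: 0.439913


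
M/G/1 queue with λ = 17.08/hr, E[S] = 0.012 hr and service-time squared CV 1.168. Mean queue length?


ρ = λ·E[S] = 17.08·0.012 = 0.2050
Lq = ρ²(1+C_s²)/(2(1−ρ)) = 0.04201·(1+1.168)/(2·0.7950)
= 0.04201·2.1680/1.5901 = 0.05728

Final: 0.05728


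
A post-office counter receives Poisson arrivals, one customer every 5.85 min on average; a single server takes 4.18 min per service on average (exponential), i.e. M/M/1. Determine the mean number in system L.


λ = 60/5.85 = 10.2564 /hr
μ = 60/4.18 = 14.3541 /hr
ρ = λ/μ = 10.2564/14.3541 = 0.7145
L = ρ/(1−ρ) = 0.7145/0.2855 = 2.5030

Final: 2.5030


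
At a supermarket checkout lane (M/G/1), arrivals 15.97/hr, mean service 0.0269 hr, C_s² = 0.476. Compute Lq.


ρ = λ·E[S] = 15.97·0.0269 = 0.4296
Lq = ρ²(1+C_s²)/(2(1−ρ)) = 0.1846·(1+0.476)/(2·0.5704)
= 0.1846·1.4760/1.1408 = 0.23877

Final: 0.23877


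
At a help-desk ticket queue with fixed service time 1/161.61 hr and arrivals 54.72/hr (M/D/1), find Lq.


ρ = 54.72/161.61 = 0.3386
M/D/1: Lq = ρ²/(2(1−ρ)) = 0.1146/(2·0.6614) = 0.08667

Final: 0.08667


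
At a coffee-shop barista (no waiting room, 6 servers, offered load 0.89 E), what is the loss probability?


B(c,a) = (a^c/c!) / Σ_{k=0}^{c} a^k/k!
a^6/6! = 0.0006903
Σ terms (k=0..6): 1.00000 + 0.89000 + 0.39605 + 0.11749 + 0.02614 + 0.004653 + 0.0006903 = 2.435031
B = 0.0006903/2.435031 = 0.0002835

Final: 0.0002835


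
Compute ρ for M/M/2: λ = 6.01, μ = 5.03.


ρ = λ/(cμ) = 6.01/(2·5.03) = 6.01/10.06 = 0.5974

Final: 0.5974


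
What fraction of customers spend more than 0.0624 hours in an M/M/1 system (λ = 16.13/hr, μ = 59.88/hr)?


W ~ Exponential(μ−λ) for M/M/1.
μ − λ = 59.88 − 16.13 = 43.7500
P(W > t) = e^{−(μ−λ)t} = e^{−2.7300} = 0.065219

Final: 0.065219


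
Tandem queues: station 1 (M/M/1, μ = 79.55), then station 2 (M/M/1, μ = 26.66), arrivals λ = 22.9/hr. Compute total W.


Each node sees arrival rate λ = 22.9/hr (tandem ⇒ throughput preserved).
W₁ = 1/(μ₁−λ) = 1/(79.55−22.9) = 0.01765 hr
W₂ = 1/(μ₂−λ) = 1/(26.66−22.9) = 0.26596 hr
W_total = W₁ + W₂ = 0.01765 + 0.26596 = 0.28361 hr

Final: 0.28361 hr


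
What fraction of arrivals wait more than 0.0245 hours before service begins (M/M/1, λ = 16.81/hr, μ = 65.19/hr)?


ρ = 16.81/65.19 = 0.2579
P(Wq > t) = ρ·e^{−(μ−λ)t} = 0.2579·e^{−1.1853}
= 0.2579·0.305651 = 0.078816

Final: 0.078816


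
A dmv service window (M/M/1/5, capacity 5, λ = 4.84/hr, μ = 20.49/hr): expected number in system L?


ρ = 4.84/20.49 = 0.2362
L = ρ[1 − (K+1)ρ^K + Kρ^(K+1)] / [(1−ρ)(1−ρ^(K+1))]
Numerator: 0.2362·(1 − 6·0.0007354 + 5·0.0001737) = 0.235376
Denominator: (0.7638)·(0.999826) = 0.763655
L = 0.235376/0.763655 = 0.3082

Final: 0.3082


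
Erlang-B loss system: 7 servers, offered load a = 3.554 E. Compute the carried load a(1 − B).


B(7,3.554) = 0.041863 (Erlang-B)
Carried load = a(1 − B) = 3.554·(1 − 0.041863) = 3.554·0.958137 = 3.4052 E

Final: 3.4052 Erlangs


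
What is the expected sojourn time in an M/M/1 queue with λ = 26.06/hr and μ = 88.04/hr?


W = 1/(μ−λ) = 1/(88.04 − 26.06) = 1/61.98 = 0.01613 hr

Final: 0.01613 hr


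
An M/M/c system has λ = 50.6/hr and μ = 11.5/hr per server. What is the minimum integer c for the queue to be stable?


Stability requires cμ > λ ⇔ c > λ/μ.
λ/μ = 50.6/11.5 = 4.4000
Minimum integer c = ⌊4.4000⌋ + 1 = 5
Check: 5·11.5 = 57.50 > 50.6, while 4·11.5 = 46.00 ≤ 50.6

Final: 5 servers


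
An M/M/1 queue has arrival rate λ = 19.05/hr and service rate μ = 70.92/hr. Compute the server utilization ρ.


ρ = λ/μ = 19.05/70.92 = 0.2686

Final: 0.2686


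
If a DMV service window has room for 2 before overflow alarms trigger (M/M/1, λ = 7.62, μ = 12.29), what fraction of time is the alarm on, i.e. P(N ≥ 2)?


ρ = 7.62/12.29 = 0.6200
P(N ≥ n) = ρ^n = 0.6200^2 = 0.384420

Final: 0.384420


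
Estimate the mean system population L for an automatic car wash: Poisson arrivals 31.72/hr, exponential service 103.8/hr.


ρ = λ/μ = 31.72/103.8 = 0.3056
L = ρ/(1−ρ) = 0.3056/(1 − 0.3056) = 0.3056/0.6944 = 0.4401

Final: 0.4401


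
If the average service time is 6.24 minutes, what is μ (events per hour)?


μ = 1/(service time) in consistent units.
1 hour = 60 min, so μ = 60/6.24 = 9.6154 per hour

Final: 9.6154 /hr


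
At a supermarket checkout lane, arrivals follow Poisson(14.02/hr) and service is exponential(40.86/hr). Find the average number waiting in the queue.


ρ = 14.02/40.86 = 0.3431
Lq = ρ²/(1−ρ) = 0.1177/0.6569 = 0.1792

Final: 0.1792


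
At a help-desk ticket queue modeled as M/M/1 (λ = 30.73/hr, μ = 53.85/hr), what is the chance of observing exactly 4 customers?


ρ = 30.73/53.85 = 0.5707
P_n = (1−ρ)·ρ^n = (1 − 0.5707)·0.5707^4 = 0.4293·0.106049 = 0.045531

Final: 0.045531


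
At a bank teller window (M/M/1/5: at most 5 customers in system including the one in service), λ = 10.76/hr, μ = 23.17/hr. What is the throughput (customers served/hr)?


ρ = 0.4644; P_K = (1−ρ)ρ^5/(1−ρ^6) = 0.011686
λ_eff = λ(1 − P_K) = 10.76·(1 − 0.011686) = 10.76·0.988314 = 10.6343 /hr

Final: 10.6343 /hr


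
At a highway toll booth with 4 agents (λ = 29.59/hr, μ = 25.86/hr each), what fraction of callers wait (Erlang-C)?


a = λ/μ = 1.1442; ρ = a/4 = 0.2861
P₀ = 0.317600 (from M/M/c formula)
C(c,a) = [a^c/(c!(1−ρ))]·P₀ = [1.71422/(24·0.7139)]·0.317600
= 0.10004·0.317600 = 0.031774

Final: 0.031774


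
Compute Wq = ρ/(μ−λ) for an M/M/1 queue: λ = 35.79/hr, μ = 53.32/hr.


ρ = 35.79/53.32 = 0.6712
Wq = ρ/(μ−λ) = 0.6712/(53.32 − 35.79) = 0.6712/17.53 = 0.03829 hr

Final: 0.03829 hr


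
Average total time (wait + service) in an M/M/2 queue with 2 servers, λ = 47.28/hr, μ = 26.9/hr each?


a = 1.7576; ρ = 0.8788; P₀ = 0.064503
Lq = P₀·a^c·ρ/(c!(1−ρ)²) = 5.96166
Wq = Lq/λ = 5.96166/47.28 = 0.12609 hr
W = Wq + 1/μ = 0.12609 + 0.03717 = 0.16327 hr

Final: 0.16327 hr


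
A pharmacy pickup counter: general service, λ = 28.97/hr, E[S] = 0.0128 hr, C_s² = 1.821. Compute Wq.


ρ = λ·E[S] = 28.97·0.0128 = 0.3708
E[S²] = E[S]²(1+C_s²) = 0.0128²·(1+1.821) = 0.0004622
Wq = λ·E[S²]/(2(1−ρ)) = 28.97·0.0004622/(2·0.6292) = 0.01064 hr

Final: 0.01064 hr


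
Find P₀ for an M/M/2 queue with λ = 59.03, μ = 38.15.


a = λ/μ = 59.03/38.15 = 1.5473; ρ = a/c = 0.7737
Σ_{k=0}^{1} a^k/k! (terms k=0..1) = 1.00000 + 1.54731 = 2.54731
Tail: a^2/(2!(1−ρ)) = 2.39418/(2·0.2263) = 5.28882
P₀ = 1/(2.54731 + 5.28882) = 1/7.83613 = 0.127614

Final: 0.127614


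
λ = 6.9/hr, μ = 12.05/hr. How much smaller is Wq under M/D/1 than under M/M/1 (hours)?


ρ = 6.9/12.05 = 0.5726
Wq(M/M/1) = ρ/(μ−λ) = 0.5726/5.15 = 0.11119 hr
Wq(M/D/1) = ρ/(2(μ−λ)) = 0.05559 hr
Savings = 0.11119 − 0.05559 = 0.05559 hr

Final: 0.05559 hr


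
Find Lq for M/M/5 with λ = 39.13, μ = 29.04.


a = λ/μ = 1.3475; ρ = a/5 = 0.2695
P₀ = 0.259670
Lq = P₀·a^c·ρ / (c!·(1−ρ)²) = 0.259670·4.44187·0.2695/(120·0.53364)
= 0.004854

Final: 0.004854


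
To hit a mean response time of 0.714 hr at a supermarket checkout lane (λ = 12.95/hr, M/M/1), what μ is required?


W = 1/(μ−λ) ⇒ μ − λ = 1/W = 1/0.714 = 1.4006
μ = λ + 1/W = 12.95 + 1.4006 = 14.3506 per hr

Final: 14.3506 /hr


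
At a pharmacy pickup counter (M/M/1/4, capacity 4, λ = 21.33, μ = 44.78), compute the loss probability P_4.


ρ = λ/μ = 21.33/44.78 = 0.4763
P_K = (1−ρ)ρ^K/(1−ρ^(K+1)) = (0.5237·0.051479)/(1 − 0.024521)
= 0.026958/0.975479 = 0.027636

Final: 0.027636


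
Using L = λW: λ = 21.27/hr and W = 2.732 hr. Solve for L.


L = λW = 21.27·2.732 = 58.1096

Final: 58.1096


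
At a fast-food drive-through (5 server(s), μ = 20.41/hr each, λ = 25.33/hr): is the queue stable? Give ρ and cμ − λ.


Total capacity cμ = 5·20.41 = 102.05/hr
ρ = λ/(cμ) = 25.33/102.05 = 0.2482
Stable ⇔ ρ < 1: YES
Spare capacity = cμ − λ = 102.05 − 25.33 = 76.72/hr

Final: ρ = 0.2482; stable; margin = 76.72/hr


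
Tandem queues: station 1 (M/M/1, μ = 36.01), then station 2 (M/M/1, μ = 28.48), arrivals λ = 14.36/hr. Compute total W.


Each node sees arrival rate λ = 14.36/hr (tandem ⇒ throughput preserved).
W₁ = 1/(μ₁−λ) = 1/(36.01−14.36) = 0.04619 hr
W₂ = 1/(μ₂−λ) = 1/(28.48−14.36) = 0.07082 hr
W_total = W₁ + W₂ = 0.04619 + 0.07082 = 0.11701 hr

Final: 0.11701 hr


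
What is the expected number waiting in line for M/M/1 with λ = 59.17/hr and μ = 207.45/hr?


ρ = 59.17/207.45 = 0.2852
Lq = ρ²/(1−ρ) = 0.08135/0.7148 = 0.1138

Final: 0.1138


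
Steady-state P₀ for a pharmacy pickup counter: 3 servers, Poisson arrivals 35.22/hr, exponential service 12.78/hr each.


a = λ/μ = 35.22/12.78 = 2.7559; ρ = a/c = 0.9186
Σ_{k=0}^{2} a^k/k! (terms k=0..2) = 1.00000 + 2.75587 + 3.79741 = 7.55327
Tail: a^3/(3!(1−ρ)) = 20.93030/(6·0.08138) = 42.86687
P₀ = 1/(7.55327 + 42.86687) = 1/50.42014 = 0.019833

Final: 0.019833


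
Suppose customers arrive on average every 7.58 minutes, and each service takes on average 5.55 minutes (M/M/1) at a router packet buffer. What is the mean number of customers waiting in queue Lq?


λ = 60/7.58 = 7.9156 /hr
μ = 60/5.55 = 10.8108 /hr
ρ = λ/μ = 7.9156/10.8108 = 0.7322
Lq = ρ²/(1−ρ) = 0.5361/0.2678 = 2.0018

Final: 2.0018


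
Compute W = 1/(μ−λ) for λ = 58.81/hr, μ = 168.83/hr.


W = 1/(μ−λ) = 1/(168.83 − 58.81) = 1/110.02 = 0.009089 hr

Final: 0.009089 hr


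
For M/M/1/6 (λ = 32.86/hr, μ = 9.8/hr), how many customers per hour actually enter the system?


ρ = 3.3531; P_K = (1−ρ)ρ^6/(1−ρ^7) = 0.701912
λ_eff = λ(1 − P_K) = 32.86·(1 − 0.701912) = 32.86·0.298088 = 9.7952 /hr

Final: 9.7952 /hr


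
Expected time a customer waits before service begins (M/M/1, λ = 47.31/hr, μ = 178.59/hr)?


ρ = 47.31/178.59 = 0.2649
Wq = ρ/(μ−λ) = 0.2649/(178.59 − 47.31) = 0.2649/131.28 = 0.002018 hr

Final: 0.002018 hr


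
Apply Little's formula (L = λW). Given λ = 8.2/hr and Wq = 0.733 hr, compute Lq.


Lq = λWq = 8.2·0.733 = 6.0106

Final: 6.0106


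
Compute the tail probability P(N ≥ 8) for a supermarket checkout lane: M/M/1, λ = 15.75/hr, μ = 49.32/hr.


ρ = 15.75/49.32 = 0.3193
P(N ≥ n) = ρ^n = 0.3193^8 = 0.0001082

Final: 0.0001082


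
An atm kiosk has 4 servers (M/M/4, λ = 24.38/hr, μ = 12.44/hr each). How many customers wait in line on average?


a = λ/μ = 1.9598; ρ = a/4 = 0.4900
P₀ = 0.136242
Lq = P₀·a^c·ρ / (c!·(1−ρ)²) = 0.136242·14.75208·0.4900/(24·0.26015)
= 0.15772

Final: 0.15772


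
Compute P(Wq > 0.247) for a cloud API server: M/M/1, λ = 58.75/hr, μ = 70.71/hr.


ρ = 58.75/70.71 = 0.8309
P(Wq > t) = ρ·e^{−(μ−λ)t} = 0.8309·e^{−2.9541}
= 0.8309·0.052125 = 0.043308

Final: 0.043308


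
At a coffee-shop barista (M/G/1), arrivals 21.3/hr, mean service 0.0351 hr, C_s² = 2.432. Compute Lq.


ρ = λ·E[S] = 21.3·0.0351 = 0.7476
Lq = ρ²(1+C_s²)/(2(1−ρ)) = 0.5590·(1+2.432)/(2·0.2524)
= 0.5590·3.4320/0.5047 = 3.80061

Final: 3.80061


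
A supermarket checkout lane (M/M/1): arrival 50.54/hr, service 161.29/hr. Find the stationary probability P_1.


ρ = 50.54/161.29 = 0.3133
P_n = (1−ρ)·ρ^n = (1 − 0.3133)·0.3133^1 = 0.6867·0.313349 = 0.215161

Final: 0.215161


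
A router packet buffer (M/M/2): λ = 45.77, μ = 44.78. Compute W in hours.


a = 1.0221; ρ = 0.5111; P₀ = 0.323579
Lq = P₀·a^c·ρ/(c!(1−ρ)²) = 0.36132
Wq = Lq/λ = 0.36132/45.77 = 0.007894 hr
W = Wq + 1/μ = 0.007894 + 0.02233 = 0.03023 hr

Final: 0.03023 hr


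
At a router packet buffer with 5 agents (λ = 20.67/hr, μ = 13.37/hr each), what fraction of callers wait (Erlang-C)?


a = λ/μ = 1.5460; ρ = a/5 = 0.3092
P₀ = 0.212699 (from M/M/c formula)
C(c,a) = [a^c/(c!(1−ρ))]·P₀ = [8.83172/(120·0.6908)]·0.212699
= 0.10654·0.212699 = 0.022661

Final: 0.022661


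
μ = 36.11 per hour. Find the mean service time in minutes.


Mean service time = 1/μ = 1/36.11 hour = 0.02769 hour
In minutes: 0.02769 × 60 = 1.6616 min

Final: 1.6616 min


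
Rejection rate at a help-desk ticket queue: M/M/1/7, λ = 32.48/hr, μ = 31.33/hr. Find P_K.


ρ = λ/μ = 32.48/31.33 = 1.0367
P_K = (1−ρ)ρ^K/(1−ρ^(K+1)) = (-0.03671·1.287032)/(1 − 1.334274)
= -0.047242/-0.334274 = 0.141327

Final: 0.141327


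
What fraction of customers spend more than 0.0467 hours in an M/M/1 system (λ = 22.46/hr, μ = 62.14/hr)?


W ~ Exponential(μ−λ) for M/M/1.
μ − λ = 62.14 − 22.46 = 39.6800
P(W > t) = e^{−(μ−λ)t} = e^{−1.8531} = 0.156757

Final: 0.156757


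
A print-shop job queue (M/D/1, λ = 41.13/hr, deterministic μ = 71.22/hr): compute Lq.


ρ = 41.13/71.22 = 0.5775
M/D/1: Lq = ρ²/(2(1−ρ)) = 0.3335/(2·0.4225) = 0.39470

Final: 0.39470


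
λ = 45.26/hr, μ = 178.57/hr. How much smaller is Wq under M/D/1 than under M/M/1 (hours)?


ρ = 45.26/178.57 = 0.2535
Wq(M/M/1) = ρ/(μ−λ) = 0.2535/133.31 = 0.001901 hr
Wq(M/D/1) = ρ/(2(μ−λ)) = 0.0009506 hr
Savings = 0.001901 − 0.0009506 = 0.0009506 hr

Final: 0.0009506 hr


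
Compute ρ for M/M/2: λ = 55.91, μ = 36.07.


ρ = λ/(cμ) = 55.91/(2·36.07) = 55.91/72.14 = 0.7750

Final: 0.7750


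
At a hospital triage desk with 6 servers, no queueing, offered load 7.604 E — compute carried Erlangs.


B(6,7.604) = 0.367571 (Erlang-B)
Carried load = a(1 − B) = 7.604·(1 − 0.367571) = 7.604·0.632429 = 4.8090 E

Final: 4.8090 Erlangs


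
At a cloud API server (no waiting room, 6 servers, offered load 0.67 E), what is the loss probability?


B(c,a) = (a^c/c!) / Σ_{k=0}^{c} a^k/k!
a^6/6! = 0.0001256
Σ terms (k=0..6): 1.00000 + 0.67000 + 0.22445 + 0.05013 + 0.008396 + 0.001125 + 0.0001256 = 1.954224
B = 0.0001256/1.954224 = 0.00006429

Final: 0.00006429


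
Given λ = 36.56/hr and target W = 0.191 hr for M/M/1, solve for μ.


W = 1/(μ−λ) ⇒ μ − λ = 1/W = 1/0.191 = 5.2356
μ = λ + 1/W = 36.56 + 5.2356 = 41.7956 per hr

Final: 41.7956 /hr


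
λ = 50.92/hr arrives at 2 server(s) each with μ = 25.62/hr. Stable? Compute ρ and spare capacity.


Total capacity cμ = 2·25.62 = 51.24/hr
ρ = λ/(cμ) = 50.92/51.24 = 0.9938
Stable ⇔ ρ < 1: YES
Spare capacity = cμ − λ = 51.24 − 50.92 = 0.32/hr

Final: ρ = 0.9938; stable; margin = 0.32/hr


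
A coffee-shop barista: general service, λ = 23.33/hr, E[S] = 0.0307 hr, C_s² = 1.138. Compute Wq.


ρ = λ·E[S] = 23.33·0.0307 = 0.7162
E[S²] = E[S]²(1+C_s²) = 0.0307²·(1+1.138) = 0.002015
Wq = λ·E[S²]/(2(1−ρ)) = 23.33·0.002015/(2·0.2838) = 0.08283 hr

Final: 0.08283 hr


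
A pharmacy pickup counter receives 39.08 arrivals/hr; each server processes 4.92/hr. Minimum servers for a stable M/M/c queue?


Stability requires cμ > λ ⇔ c > λ/μ.
λ/μ = 39.08/4.92 = 7.9431
Minimum integer c = ⌊7.9431⌋ + 1 = 8
Check: 8·4.92 = 39.36 > 39.08, while 7·4.92 = 34.44 ≤ 39.08

Final: 8 servers


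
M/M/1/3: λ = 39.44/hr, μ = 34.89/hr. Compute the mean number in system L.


ρ = 39.44/34.89 = 1.1304
L = ρ[1 − (K+1)ρ^K + Kρ^(K+1)] / [(1−ρ)(1−ρ^(K+1))]
Numerator: 1.1304·(1 − 4·1.444468 + 3·1.632840) = 0.136385
Denominator: (-0.1304)·(-0.632840) = 0.082529
L = 0.136385/0.082529 = 1.6526

Final: 1.6526


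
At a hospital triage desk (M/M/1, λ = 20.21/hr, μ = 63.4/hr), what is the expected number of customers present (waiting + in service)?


ρ = λ/μ = 20.21/63.4 = 0.3188
L = ρ/(1−ρ) = 0.3188/(1 − 0.3188) = 0.3188/0.6812 = 0.4679

Final: 0.4679


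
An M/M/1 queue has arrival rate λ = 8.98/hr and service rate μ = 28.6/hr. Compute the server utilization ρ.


ρ = λ/μ = 8.98/28.6 = 0.3140

Final: 0.3140


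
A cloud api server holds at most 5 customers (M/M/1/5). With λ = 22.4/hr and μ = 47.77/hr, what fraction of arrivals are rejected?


ρ = λ/μ = 22.4/47.77 = 0.4689
P_K = (1−ρ)ρ^K/(1−ρ^(K+1)) = (0.5311·0.022671)/(1 − 0.010631)
= 0.012040/0.989369 = 0.012169

Final: 0.012169


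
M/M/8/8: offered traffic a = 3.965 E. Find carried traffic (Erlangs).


B(8,3.965) = 0.029334 (Erlang-B)
Carried load = a(1 − B) = 3.965·(1 − 0.029334) = 3.965·0.970666 = 3.8487 E

Final: 3.8487 Erlangs


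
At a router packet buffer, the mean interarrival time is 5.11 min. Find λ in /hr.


λ = 1/(interarrival time) in consistent units.
1 hour = 60 min, so λ = 60/5.11 = 11.7417 per hour

Final: 11.7417 /hr


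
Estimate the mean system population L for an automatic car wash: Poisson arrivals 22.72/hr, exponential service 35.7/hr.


ρ = λ/μ = 22.72/35.7 = 0.6364
L = ρ/(1−ρ) = 0.6364/(1 − 0.6364) = 0.6364/0.3636 = 1.7504

Final: 1.7504


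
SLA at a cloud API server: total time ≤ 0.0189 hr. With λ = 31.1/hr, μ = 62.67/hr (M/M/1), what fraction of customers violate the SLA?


W ~ Exponential(μ−λ) for M/M/1.
μ − λ = 62.67 − 31.1 = 31.5700
P(W > t) = e^{−(μ−λ)t} = e^{−0.5967} = 0.550641

Final: 0.550641


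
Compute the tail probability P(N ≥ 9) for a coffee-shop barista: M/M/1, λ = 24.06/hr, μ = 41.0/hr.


ρ = 24.06/41.0 = 0.5868
P(N ≥ n) = ρ^n = 0.5868^9 = 0.008253

Final: 0.008253


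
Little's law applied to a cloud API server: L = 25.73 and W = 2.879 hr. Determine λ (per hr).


λ = L/W = 25.73/2.879 = 8.9371 /hr

Final: 8.9371 /hr


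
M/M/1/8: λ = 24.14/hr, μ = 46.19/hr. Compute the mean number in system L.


ρ = 24.14/46.19 = 0.5226
L = ρ[1 − (K+1)ρ^K + Kρ^(K+1)] / [(1−ρ)(1−ρ^(K+1))]
Numerator: 0.5226·(1 − 9·0.005566 + 8·0.002909) = 0.508607
Denominator: (0.4774)·(0.997091) = 0.475987
L = 0.508607/0.475987 = 1.0685

Final: 1.0685


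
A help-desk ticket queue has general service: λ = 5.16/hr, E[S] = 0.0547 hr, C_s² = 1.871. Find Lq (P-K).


ρ = λ·E[S] = 5.16·0.0547 = 0.2823
Lq = ρ²(1+C_s²)/(2(1−ρ)) = 0.07967·(1+1.871)/(2·0.7177)
= 0.07967·2.8710/1.4355 = 0.15933

Final: 0.15933


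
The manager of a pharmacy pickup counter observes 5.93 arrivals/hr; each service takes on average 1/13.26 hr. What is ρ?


ρ = λ/μ = 5.93/13.26 = 0.4472

Final: 0.4472


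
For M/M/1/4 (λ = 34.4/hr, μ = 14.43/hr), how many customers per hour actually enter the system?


ρ = 2.3839; P_K = (1−ρ)ρ^4/(1−ρ^5) = 0.588162
λ_eff = λ(1 − P_K) = 34.4·(1 − 0.588162) = 34.4·0.411838 = 14.1672 /hr

Final: 14.1672 /hr


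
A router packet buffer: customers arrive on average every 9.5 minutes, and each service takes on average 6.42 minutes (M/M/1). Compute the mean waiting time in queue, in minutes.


λ = 60/9.5 = 6.3158 /hr
μ = 60/6.42 = 9.3458 /hr
ρ = λ/μ = 6.3158/9.3458 = 0.6758
Wq = ρ/(μ−λ) = 0.6758/(9.3458−6.3158) = 0.22303 hr
In minutes: 0.22303·60 = 13.382 min

Final: 13.382 min


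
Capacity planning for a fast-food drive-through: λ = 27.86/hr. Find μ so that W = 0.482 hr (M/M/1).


W = 1/(μ−λ) ⇒ μ − λ = 1/W = 1/0.482 = 2.0747
μ = λ + 1/W = 27.86 + 2.0747 = 29.9347 per hr

Final: 29.9347 /hr


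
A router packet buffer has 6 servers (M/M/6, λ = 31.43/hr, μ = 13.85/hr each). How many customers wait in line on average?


a = λ/μ = 2.2693; ρ = a/6 = 0.3782
P₀ = 0.103055
Lq = P₀·a^c·ρ / (c!·(1−ρ)²) = 0.103055·136.57388·0.3782/(720·0.38661)
= 0.01912

Final: 0.01912


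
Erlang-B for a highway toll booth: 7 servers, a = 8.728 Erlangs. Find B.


B(c,a) = (a^c/c!) / Σ_{k=0}^{c} a^k/k!
a^7/7! = 765.548353
Σ terms (k=0..7): 1.00000 + 8.72800 + 38.08899 + 110.81357 + 241.79522 + 422.07773 + 613.98241 + 765.54835 = 2202.034281
B = 765.548353/2202.034281 = 0.347655

Final: 0.347655


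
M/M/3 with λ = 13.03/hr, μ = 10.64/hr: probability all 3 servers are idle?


a = λ/μ = 13.03/10.64 = 1.2246; ρ = a/c = 0.4082
Σ_{k=0}^{2} a^k/k! (terms k=0..2) = 1.00000 + 1.22462 + 0.74985 = 2.97448
Tail: a^3/(3!(1−ρ)) = 1.83657/(6·0.5918) = 0.51724
P₀ = 1/(2.97448 + 0.51724) = 1/3.49171 = 0.286393

Final: 0.286393


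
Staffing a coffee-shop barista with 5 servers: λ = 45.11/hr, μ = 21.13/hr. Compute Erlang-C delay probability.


a = λ/μ = 2.1349; ρ = a/5 = 0.4270
P₀ = 0.117015 (from M/M/c formula)
C(c,a) = [a^c/(c!(1−ρ))]·P₀ = [44.34725/(120·0.5730)]·0.117015
= 0.64493·0.117015 = 0.075467

Final: 0.075467


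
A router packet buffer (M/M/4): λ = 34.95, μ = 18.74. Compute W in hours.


a = 1.8650; ρ = 0.4662; P₀ = 0.150838
Lq = P₀·a^c·ρ/(c!(1−ρ)²) = 0.12444
Wq = Lq/λ = 0.12444/34.95 = 0.003560 hr
W = Wq + 1/μ = 0.003560 + 0.05336 = 0.05692 hr

Final: 0.05692 hr


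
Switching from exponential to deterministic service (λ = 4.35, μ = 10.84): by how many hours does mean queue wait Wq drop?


ρ = 4.35/10.84 = 0.4013
Wq(M/M/1) = ρ/(μ−λ) = 0.4013/6.49 = 0.06183 hr
Wq(M/D/1) = ρ/(2(μ−λ)) = 0.03092 hr
Savings = 0.06183 − 0.03092 = 0.03092 hr

Final: 0.03092 hr


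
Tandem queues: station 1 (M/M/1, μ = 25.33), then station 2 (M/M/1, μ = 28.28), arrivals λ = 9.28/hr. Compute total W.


Each node sees arrival rate λ = 9.28/hr (tandem ⇒ throughput preserved).
W₁ = 1/(μ₁−λ) = 1/(25.33−9.28) = 0.06231 hr
W₂ = 1/(μ₂−λ) = 1/(28.28−9.28) = 0.05263 hr
W_total = W₁ + W₂ = 0.06231 + 0.05263 = 0.11494 hr

Final: 0.11494 hr


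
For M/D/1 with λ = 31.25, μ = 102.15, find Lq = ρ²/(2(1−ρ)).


ρ = 31.25/102.15 = 0.3059
M/D/1: Lq = ρ²/(2(1−ρ)) = 0.09359/(2·0.6941) = 0.06742

Final: 0.06742


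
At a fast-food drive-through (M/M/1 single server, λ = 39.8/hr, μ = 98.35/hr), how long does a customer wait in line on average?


ρ = 39.8/98.35 = 0.4047
Wq = ρ/(μ−λ) = 0.4047/(98.35 − 39.8) = 0.4047/58.55 = 0.006912 hr

Final: 0.006912 hr


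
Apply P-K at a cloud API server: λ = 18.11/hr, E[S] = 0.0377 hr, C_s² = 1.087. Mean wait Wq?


ρ = λ·E[S] = 18.11·0.0377 = 0.6827
E[S²] = E[S]²(1+C_s²) = 0.0377²·(1+1.087) = 0.002966
Wq = λ·E[S²]/(2(1−ρ)) = 18.11·0.002966/(2·0.3173) = 0.08466 hr

Final: 0.08466 hr


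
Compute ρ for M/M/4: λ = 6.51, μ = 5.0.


ρ = λ/(cμ) = 6.51/(4·5.0) = 6.51/20.00 = 0.3255

Final: 0.3255


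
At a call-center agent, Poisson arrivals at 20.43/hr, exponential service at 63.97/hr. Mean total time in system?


W = 1/(μ−λ) = 1/(63.97 − 20.43) = 1/43.54 = 0.02297 hr

Final: 0.02297 hr


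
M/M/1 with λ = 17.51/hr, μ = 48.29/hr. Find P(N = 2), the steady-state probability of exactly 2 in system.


ρ = 17.51/48.29 = 0.3626
P_n = (1−ρ)·ρ^n = (1 − 0.3626)·0.3626^2 = 0.6374·0.131479 = 0.083805

Final: 0.083805


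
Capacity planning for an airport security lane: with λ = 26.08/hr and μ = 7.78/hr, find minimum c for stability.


Stability requires cμ > λ ⇔ c > λ/μ.
λ/μ = 26.08/7.78 = 3.3522
Minimum integer c = ⌊3.3522⌋ + 1 = 4
Check: 4·7.78 = 31.12 > 26.08, while 3·7.78 = 23.34 ≤ 26.08

Final: 4 servers


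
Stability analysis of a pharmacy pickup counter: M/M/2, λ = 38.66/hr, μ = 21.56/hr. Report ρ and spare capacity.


Total capacity cμ = 2·21.56 = 43.12/hr
ρ = λ/(cμ) = 38.66/43.12 = 0.8966
Stable ⇔ ρ < 1: YES
Spare capacity = cμ − λ = 43.12 − 38.66 = 4.46/hr

Final: ρ = 0.8966; stable; margin = 4.46/hr


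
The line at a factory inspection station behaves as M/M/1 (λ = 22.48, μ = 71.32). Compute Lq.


ρ = 22.48/71.32 = 0.3152
Lq = ρ²/(1−ρ) = 0.09935/0.6848 = 0.1451

Final: 0.1451


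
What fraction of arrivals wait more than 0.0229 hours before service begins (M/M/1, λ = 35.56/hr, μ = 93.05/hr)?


ρ = 35.56/93.05 = 0.3822
P(Wq > t) = ρ·e^{−(μ−λ)t} = 0.3822·e^{−1.3165}
= 0.3822·0.268066 = 0.102444

Final: 0.102444


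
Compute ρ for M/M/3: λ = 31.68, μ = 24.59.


ρ = λ/(cμ) = 31.68/(3·24.59) = 31.68/73.77 = 0.4294

Final: 0.4294


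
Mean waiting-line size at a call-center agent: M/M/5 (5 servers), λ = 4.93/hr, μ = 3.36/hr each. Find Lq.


a = λ/μ = 1.4673; ρ = a/5 = 0.2935
P₀ = 0.230230
Lq = P₀·a^c·ρ / (c!·(1−ρ)²) = 0.230230·6.80046·0.2935/(120·0.49921)
= 0.007670

Final: 0.007670


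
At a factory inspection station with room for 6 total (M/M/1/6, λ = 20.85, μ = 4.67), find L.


ρ = 20.85/4.67 = 4.4647
L = ρ[1 − (K+1)ρ^K + Kρ^(K+1)] / [(1−ρ)(1−ρ^(K+1))]
Numerator: 4.4647·(1 − 7·7920.180377 + 6·35360.976628) = 699727.773066
Denominator: (-3.4647)·(-35359.976628) = 122510.582836
L = 699727.773066/122510.582836 = 5.7116

Final: 5.7116


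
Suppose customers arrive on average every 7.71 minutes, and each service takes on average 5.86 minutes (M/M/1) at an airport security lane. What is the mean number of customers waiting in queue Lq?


λ = 60/7.71 = 7.7821 /hr
μ = 60/5.86 = 10.2389 /hr
ρ = λ/μ = 7.7821/10.2389 = 0.7601
Lq = ρ²/(1−ρ) = 0.5777/0.2399 = 2.4075

Final: 2.4075


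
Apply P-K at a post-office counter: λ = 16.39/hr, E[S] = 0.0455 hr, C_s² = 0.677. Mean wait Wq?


ρ = λ·E[S] = 16.39·0.0455 = 0.7457
E[S²] = E[S]²(1+C_s²) = 0.0455²·(1+0.677) = 0.003472
Wq = λ·E[S²]/(2(1−ρ)) = 16.39·0.003472/(2·0.2543) = 0.11190 hr

Final: 0.11190 hr


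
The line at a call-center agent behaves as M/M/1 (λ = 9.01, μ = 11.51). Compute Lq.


ρ = 9.01/11.51 = 0.7828
Lq = ρ²/(1−ρ) = 0.6128/0.2172 = 2.8212

Final: 2.8212


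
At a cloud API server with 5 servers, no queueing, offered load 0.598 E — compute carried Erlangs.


B(5,0.598) = 0.0003505 (Erlang-B)
Carried load = a(1 − B) = 0.598·(1 − 0.0003505) = 0.598·0.999650 = 0.5978 E

Final: 0.5978 Erlangs


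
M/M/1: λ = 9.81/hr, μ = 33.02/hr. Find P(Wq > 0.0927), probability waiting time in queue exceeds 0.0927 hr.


ρ = 9.81/33.02 = 0.2971
P(Wq > t) = ρ·e^{−(μ−λ)t} = 0.2971·e^{−2.1516}
= 0.2971·0.116302 = 0.034552

Final: 0.034552


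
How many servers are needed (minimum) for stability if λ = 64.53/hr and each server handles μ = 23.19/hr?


Stability requires cμ > λ ⇔ c > λ/μ.
λ/μ = 64.53/23.19 = 2.7827
Minimum integer c = ⌊2.7827⌋ + 1 = 3
Check: 3·23.19 = 69.57 > 64.53, while 2·23.19 = 46.38 ≤ 64.53

Final: 3 servers


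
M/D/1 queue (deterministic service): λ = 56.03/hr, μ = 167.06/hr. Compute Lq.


ρ = 56.03/167.06 = 0.3354
M/D/1: Lq = ρ²/(2(1−ρ)) = 0.1125/(2·0.6646) = 0.08462

Final: 0.08462


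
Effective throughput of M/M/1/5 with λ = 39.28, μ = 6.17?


ρ = 6.3663; P_K = (1−ρ)ρ^5/(1−ρ^6) = 0.842935
λ_eff = λ(1 − P_K) = 39.28·(1 − 0.842935) = 39.28·0.157065 = 6.1695 /hr

Final: 6.1695 /hr


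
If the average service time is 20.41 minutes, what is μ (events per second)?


μ = 1/(service time) in consistent units.
1 second = 0.0166667 min, so μ = 0.0166667/20.41 = 0.0008166 per second

Final: 0.0008166 /sec


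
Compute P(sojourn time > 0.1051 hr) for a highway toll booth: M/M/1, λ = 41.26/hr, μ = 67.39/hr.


W ~ Exponential(μ−λ) for M/M/1.
μ − λ = 67.39 − 41.26 = 26.1300
P(W > t) = e^{−(μ−λ)t} = e^{−2.7463} = 0.064167

Final: 0.064167


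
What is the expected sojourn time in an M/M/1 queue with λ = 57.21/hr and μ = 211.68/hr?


W = 1/(μ−λ) = 1/(211.68 − 57.21) = 1/154.47 = 0.006474 hr

Final: 0.006474 hr


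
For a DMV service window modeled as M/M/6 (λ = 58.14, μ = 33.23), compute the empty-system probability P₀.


a = λ/μ = 58.14/33.23 = 1.7496; ρ = a/c = 0.2916
Σ_{k=0}^{5} a^k/k! (terms k=0..5) = 1.00000 + 1.74962 + 1.53059 + 0.89265 + 0.39045 + 0.13663 = 5.69995
Tail: a^6/(6!(1−ρ)) = 28.68588/(720·0.7084) = 0.05624
P₀ = 1/(5.69995 + 0.05624) = 1/5.75619 = 0.173726

Final: 0.173726


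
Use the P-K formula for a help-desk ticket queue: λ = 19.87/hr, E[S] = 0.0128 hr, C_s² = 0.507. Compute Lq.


ρ = λ·E[S] = 19.87·0.0128 = 0.2543
Lq = ρ²(1+C_s²)/(2(1−ρ)) = 0.06469·(1+0.507)/(2·0.7457)
= 0.06469·1.5070/1.4913 = 0.06537

Final: 0.06537


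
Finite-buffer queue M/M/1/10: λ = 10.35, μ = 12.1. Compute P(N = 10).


ρ = λ/μ = 10.35/12.1 = 0.8554
P_K = (1−ρ)ρ^K/(1−ρ^(K+1)) = (0.1446·0.209677)/(1 − 0.179351)
= 0.030325/0.820649 = 0.036953

Final: 0.036953


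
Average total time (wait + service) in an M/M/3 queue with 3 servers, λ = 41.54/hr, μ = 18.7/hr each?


a = 2.2214; ρ = 0.7405; P₀ = 0.078568
Lq = P₀·a^c·ρ/(c!(1−ρ)²) = 1.57788
Wq = Lq/λ = 1.57788/41.54 = 0.03798 hr
W = Wq + 1/μ = 0.03798 + 0.05348 = 0.09146 hr

Final: 0.09146 hr


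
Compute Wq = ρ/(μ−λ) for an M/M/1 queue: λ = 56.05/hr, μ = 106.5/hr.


ρ = 56.05/106.5 = 0.5263
Wq = ρ/(μ−λ) = 0.5263/(106.5 − 56.05) = 0.5263/50.45 = 0.01043 hr

Final: 0.01043 hr


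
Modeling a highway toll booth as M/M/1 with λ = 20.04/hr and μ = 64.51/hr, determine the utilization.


ρ = λ/μ = 20.04/64.51 = 0.3106

Final: 0.3106


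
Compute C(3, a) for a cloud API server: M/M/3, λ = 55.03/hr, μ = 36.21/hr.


a = λ/μ = 1.5197; ρ = a/3 = 0.5066
P₀ = 0.205754 (from M/M/c formula)
C(c,a) = [a^c/(c!(1−ρ))]·P₀ = [3.51005/(6·0.4934)]·0.205754
= 1.18562·0.205754 = 0.243946

Final: 0.243946


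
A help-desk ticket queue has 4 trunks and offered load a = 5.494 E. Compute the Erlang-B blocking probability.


B(c,a) = (a^c/c!) / Σ_{k=0}^{c} a^k/k!
a^4/4! = 37.961501
Σ terms (k=0..4): 1.00000 + 5.49400 + 15.09202 + 27.63852 + 37.96150 = 87.186035
B = 37.961501/87.186035 = 0.435408

Final: 0.435408


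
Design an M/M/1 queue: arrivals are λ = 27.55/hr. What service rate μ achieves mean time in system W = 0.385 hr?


W = 1/(μ−λ) ⇒ μ − λ = 1/W = 1/0.385 = 2.5974
μ = λ + 1/W = 27.55 + 2.5974 = 30.1474 per hr

Final: 30.1474 /hr


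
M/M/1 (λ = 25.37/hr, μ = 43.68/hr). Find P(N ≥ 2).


ρ = 25.37/43.68 = 0.5808
P(N ≥ n) = ρ^n = 0.5808^2 = 0.337346

Final: 0.337346


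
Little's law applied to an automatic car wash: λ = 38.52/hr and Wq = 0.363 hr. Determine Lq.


Lq = λWq = 38.52·0.363 = 13.9828

Final: 13.9828


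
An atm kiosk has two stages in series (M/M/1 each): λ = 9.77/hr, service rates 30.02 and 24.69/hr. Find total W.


Each node sees arrival rate λ = 9.77/hr (tandem ⇒ throughput preserved).
W₁ = 1/(μ₁−λ) = 1/(30.02−9.77) = 0.04938 hr
W₂ = 1/(μ₂−λ) = 1/(24.69−9.77) = 0.06702 hr
W_total = W₁ + W₂ = 0.04938 + 0.06702 = 0.11641 hr

Final: 0.11641 hr


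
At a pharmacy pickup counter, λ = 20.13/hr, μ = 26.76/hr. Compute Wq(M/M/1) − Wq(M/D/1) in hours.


ρ = 20.13/26.76 = 0.7522
Wq(M/M/1) = ρ/(μ−λ) = 0.7522/6.63 = 0.11346 hr
Wq(M/D/1) = ρ/(2(μ−λ)) = 0.05673 hr
Savings = 0.11346 − 0.05673 = 0.05673 hr

Final: 0.05673 hr


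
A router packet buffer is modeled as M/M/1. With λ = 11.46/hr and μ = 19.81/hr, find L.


ρ = λ/μ = 11.46/19.81 = 0.5785
L = ρ/(1−ρ) = 0.5785/(1 − 0.5785) = 0.5785/0.4215 = 1.3725

Final: 1.3725


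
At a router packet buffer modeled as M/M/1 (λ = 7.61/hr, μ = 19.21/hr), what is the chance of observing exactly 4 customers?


ρ = 7.61/19.21 = 0.3961
P_n = (1−ρ)·ρ^n = (1 − 0.3961)·0.3961^4 = 0.6039·0.024628 = 0.014872

Final: 0.014872


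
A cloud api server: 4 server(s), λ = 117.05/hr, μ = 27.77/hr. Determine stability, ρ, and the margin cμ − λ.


Total capacity cμ = 4·27.77 = 111.08/hr
ρ = λ/(cμ) = 117.05/111.08 = 1.0537
Stable ⇔ ρ < 1: NO
Spare capacity = cμ − λ = 111.08 − 117.05 = -5.97/hr

Final: ρ = 1.0537; unstable; margin = -5.97/hr


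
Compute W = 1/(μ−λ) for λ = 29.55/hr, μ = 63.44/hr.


W = 1/(μ−λ) = 1/(63.44 − 29.55) = 1/33.89 = 0.02951 hr

Final: 0.02951 hr


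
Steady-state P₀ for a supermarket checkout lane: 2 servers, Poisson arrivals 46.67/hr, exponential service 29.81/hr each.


a = λ/μ = 46.67/29.81 = 1.5656; ρ = a/c = 0.7828
Σ_{k=0}^{1} a^k/k! (terms k=0..1) = 1.00000 + 1.56558 = 2.56558
Tail: a^2/(2!(1−ρ)) = 2.45105/(2·0.2172) = 5.64214
P₀ = 1/(2.56558 + 5.64214) = 1/8.20772 = 0.121836

Final: 0.121836


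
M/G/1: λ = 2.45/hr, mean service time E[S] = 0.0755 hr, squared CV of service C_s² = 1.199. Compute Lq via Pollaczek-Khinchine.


ρ = λ·E[S] = 2.45·0.0755 = 0.1850
Lq = ρ²(1+C_s²)/(2(1−ρ)) = 0.03422·(1+1.199)/(2·0.8150)
= 0.03422·2.1990/1.6300 = 0.04616

Final: 0.04616


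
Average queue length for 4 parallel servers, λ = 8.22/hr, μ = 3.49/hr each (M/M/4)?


a = λ/μ = 2.3553; ρ = a/4 = 0.5888
P₀ = 0.087526
Lq = P₀·a^c·ρ / (c!·(1−ρ)²) = 0.087526·30.77411·0.5888/(24·0.16906)
= 0.39088

Final: 0.39088
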